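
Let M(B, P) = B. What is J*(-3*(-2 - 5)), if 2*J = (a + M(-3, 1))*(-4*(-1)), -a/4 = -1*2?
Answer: 210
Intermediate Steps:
a = 8 (a = -(-4)*2 = -4*(-2) = 8)
J = 10 (J = ((8 - 3)*(-4*(-1)))/2 = (5*4)/2 = (1/2)*20 = 10)
J*(-3*(-2 - 5)) = 10*(-3*(-2 - 5)) = 10*(-3*(-7)) = 10*21 = 210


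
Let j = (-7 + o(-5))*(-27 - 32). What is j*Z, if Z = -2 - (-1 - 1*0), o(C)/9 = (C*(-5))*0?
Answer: -413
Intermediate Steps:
o(C) = 0 (o(C) = 9*((C*(-5))*0) = 9*(-5*C*0) = 9*0 = 0)
j = 413 (j = (-7 + 0)*(-27 - 32) = -7*(-59) = 413)
Z = -1 (Z = -2 - (-1 + 0) = -2 - 1*(-1) = -2 + 1 = -1)
j*Z = 413*(-1) = -413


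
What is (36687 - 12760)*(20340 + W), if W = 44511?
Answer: 1551689877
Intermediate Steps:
(36687 - 12760)*(20340 + W) = (36687 - 12760)*(20340 + 44511) = 23927*64851 = 1551689877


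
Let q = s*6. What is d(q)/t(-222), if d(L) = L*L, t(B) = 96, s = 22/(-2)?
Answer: 363/8 ≈ 45.375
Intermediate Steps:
s = -11 (s = 22*(-½) = -11)
q = -66 (q = -11*6 = -66)
d(L) = L²
d(q)/t(-222) = (-66)²/96 = 4356*(1/96) = 363/8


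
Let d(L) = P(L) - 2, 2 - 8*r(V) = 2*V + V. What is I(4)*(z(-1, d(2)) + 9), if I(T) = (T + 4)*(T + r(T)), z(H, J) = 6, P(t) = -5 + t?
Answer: 330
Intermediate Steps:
r(V) = ¼ - 3*V/8 (r(V) = ¼ - (2*V + V)/8 = ¼ - 3*V/8)
d(L) = -7 + L (d(L) = (-5 + L) - 2 = -7 + L)
I(T) = (4 + T)*(¼ + 5*T/8) (I(T) = (T + 4)*(T + (¼ - 3*T/8)) = (4 + T)*(¼ + 5*T/8))
I(4)*(z(-1, d(2)) + 9) = (1 + (5/8)*4² + (11/4)*4)*(6 + 9) = (1 + (5/8)*16 + 11)*15 = (1 + 10 + 11)*15 = 22*15 = 330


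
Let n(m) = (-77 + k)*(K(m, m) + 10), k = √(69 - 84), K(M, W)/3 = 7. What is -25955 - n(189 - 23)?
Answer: -23568 - 31*I*√15 ≈ -23568.0 - 120.06*I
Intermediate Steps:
K(M, W) = 21 (K(M, W) = 3*7 = 21)
k = I*√15 (k = √(-15) = I*√15 ≈ 3.873*I)
n(m) = -2387 + 31*I*√15 (n(m) = (-77 + I*√15)*(21 + 10) = (-77 + I*√15)*31 = -2387 + 31*I*√15)
-25955 - n(189 - 23) = -25955 - (-2387 + 31*I*√15) = -25955 + (2387 - 31*I*√15) = -23568 - 31*I*√15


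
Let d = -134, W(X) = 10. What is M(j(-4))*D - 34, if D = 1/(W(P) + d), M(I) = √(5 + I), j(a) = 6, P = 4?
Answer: -34 - √11/124 ≈ -34.027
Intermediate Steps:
D = -1/124 (D = 1/(10 - 134) = 1/(-124) = -1/124 ≈ -0.0080645)
M(j(-4))*D - 34 = √(5 + 6)*(-1/124) - 34 = √11*(-1/124) - 34 = -√11/124 - 34 = -34 - √11/124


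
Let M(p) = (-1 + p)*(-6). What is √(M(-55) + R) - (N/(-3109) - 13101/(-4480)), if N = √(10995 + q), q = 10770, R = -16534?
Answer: -13101/4480 + √21765/3109 + I*√16198 ≈ -2.8769 + 127.27*I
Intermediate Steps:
M(p) = 6 - 6*p
N = √21765 (N = √(10995 + 10770) = √21765 ≈ 147.53)
√(M(-55) + R) - (N/(-3109) - 13101/(-4480)) = √((6 - 6*(-55)) - 16534) - (√21765/(-3109) - 13101/(-4480)) = √((6 + 330) - 16534) - (√21765*(-1/3109) - 13101*(-1/4480)) = √(336 - 16534) - (-√21765/3109 + 13101/4480) = √(-16198) - (13101/4480 - √21765/3109) = I*√16198 + (-13101/4480 + √21765/3109) = -13101/4480 + √21765/3109 + I*√16198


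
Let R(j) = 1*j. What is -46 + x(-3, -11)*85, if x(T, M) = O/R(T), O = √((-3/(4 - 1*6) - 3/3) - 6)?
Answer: -46 - 85*I*√22/6 ≈ -46.0 - 66.448*I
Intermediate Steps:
R(j) = j
O = I*√22/2 (O = √((-3/(4 - 6) - 3*⅓) - 6) = √((-3/(-2) - 1) - 6) = √((-3*(-½) - 1) - 6) = √((3/2 - 1) - 6) = √(½ - 6) = √(-11/2) = I*√22/2 ≈ 2.3452*I)
x(T, M) = I*√22/(2*T) (x(T, M) = (I*√22/2)/T = I*√22/(2*T))
-46 + x(-3, -11)*85 = -46 + ((½)*I*√22/(-3))*85 = -46 + ((½)*I*√22*(-⅓))*85 = -46 - I*√22/6*85 = -46 - 85*I*√22/6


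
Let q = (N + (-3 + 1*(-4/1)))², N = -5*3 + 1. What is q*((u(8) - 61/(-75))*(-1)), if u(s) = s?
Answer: -97167/25 ≈ -3886.7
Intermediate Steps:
N = -14 (N = -15 + 1 = -14)
q = 441 (q = (-14 + (-3 + 1*(-4/1)))² = (-14 + (-3 + 1*(-4*1)))² = (-14 + (-3 + 1*(-4)))² = (-14 + (-3 - 4))² = (-14 - 7)² = (-21)² = 441)
q*((u(8) - 61/(-75))*(-1)) = 441*((8 - 61/(-75))*(-1)) = 441*((8 - 61*(-1/75))*(-1)) = 441*((8 + 61/75)*(-1)) = 441*((661/75)*(-1)) = 441*(-661/75) = -97167/25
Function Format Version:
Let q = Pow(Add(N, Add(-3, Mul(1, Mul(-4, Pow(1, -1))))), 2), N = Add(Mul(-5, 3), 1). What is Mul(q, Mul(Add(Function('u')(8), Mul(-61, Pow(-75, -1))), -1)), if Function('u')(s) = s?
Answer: Rational(-97167, 25) ≈ -3886.7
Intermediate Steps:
N = -14 (N = Add(-15, 1) = -14)
q = 441 (q = Pow(Add(-14, Add(-3, Mul(1, Mul(-4, Pow(1, -1))))), 2) = Pow(Add(-14, Add(-3, Mul(1, Mul(-4, 1)))), 2) = Pow(Add(-14, Add(-3, Mul(1, -4))), 2) = Pow(Add(-14, Add(-3, -4)), 2) = Pow(Add(-14, -7), 2) = Pow(-21, 2) = 441)
Mul(q, Mul(Add(Function('u')(8), Mul(-61, Pow(-75, -1))), -1)) = Mul(441, Mul(Add(8, Mul(-61, Pow(-75, -1))), -1)) = Mul(441, Mul(Add(8, Mul(-61, Rational(-1, 75))), -1)) = Mul(441, Mul(Add(8, Rational(61, 75)), -1)) = Mul(441, Mul(Rational(661, 75), -1)) = Mul(441, Rational(-661, 75)) = Rational(-97167, 25)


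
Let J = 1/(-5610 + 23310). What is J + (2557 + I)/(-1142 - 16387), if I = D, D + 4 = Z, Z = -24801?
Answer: 131269043/103421100 ≈ 1.2693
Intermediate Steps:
D = -24805 (D = -4 - 24801 = -24805)
I = -24805
J = 1/17700 ≈ 5.6497e-5
J + (2557 + I)/(-1142 - 16387) = 1/17700 + (2557 - 24805)/(-1142 - 16387) = 1/17700 - 22248/(-17529) = 1/17700 - 22248*(-1/17529) = 1/17700 + 7416/5843 = 131269043/103421100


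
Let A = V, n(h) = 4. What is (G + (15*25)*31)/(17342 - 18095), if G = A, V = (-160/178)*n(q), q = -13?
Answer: -1034305/67017 ≈ -15.433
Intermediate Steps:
V = -320/89 (V = -160/178*4 = -160*1/178*4 = -80/89*4 = -320/89 ≈ -3.5955)
A = -320/89 ≈ -3.5955
G = -320/89 ≈ -3.5955
(G + (15*25)*31)/(17342 - 18095) = (-320/89 + (15*25)*31)/(17342 - 18095) = (-320/89 + 375*31)/(-753) = (-320/89 + 11625)*(-1/753) = (1034305/89)*(-1/753) = -1034305/67017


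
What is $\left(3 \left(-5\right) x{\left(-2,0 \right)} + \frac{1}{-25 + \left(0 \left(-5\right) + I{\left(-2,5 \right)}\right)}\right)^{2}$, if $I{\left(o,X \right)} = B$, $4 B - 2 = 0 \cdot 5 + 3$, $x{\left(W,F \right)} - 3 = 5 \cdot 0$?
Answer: $\frac{18309841}{9025} \approx 2028.8$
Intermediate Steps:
$x{\left(W,F \right)} = 3$ ($x{\left(W,F \right)} = 3 + 5 \cdot 0 = 3 + 0 = 3$)
$B = \frac{5}{4}$ ($B = \frac{1}{2} + \frac{0 \cdot 5 + 3}{4} = \frac{1}{2} + \frac{0 + 3}{4} = \frac{1}{2} + \frac{1}{4} \cdot 3 = \frac{1}{2} + \frac{3}{4} = \frac{5}{4} \approx 1.25$)
$I{\left(o,X \right)} = \frac{5}{4}$
$\left(3 \left(-5\right) x{\left(-2,0 \right)} + \frac{1}{-25 + \left(0 \left(-5\right) + I{\left(-2,5 \right)}\right)}\right)^{2} = \left(3 \left(-5\right) 3 + \frac{1}{-25 + \left(0 \left(-5\right) + \frac{5}{4}\right)}\right)^{2} = \left(\left(-15\right) 3 + \frac{1}{-25 + \left(0 + \frac{5}{4}\right)}\right)^{2} = \left(-45 + \frac{1}{-25 + \frac{5}{4}}\right)^{2} = \left(-45 + \frac{1}{- \frac{95}{4}}\right)^{2} = \left(-45 - \frac{4}{95}\right)^{2} = \left(- \frac{4279}{95}\right)^{2} = \frac{18309841}{9025}$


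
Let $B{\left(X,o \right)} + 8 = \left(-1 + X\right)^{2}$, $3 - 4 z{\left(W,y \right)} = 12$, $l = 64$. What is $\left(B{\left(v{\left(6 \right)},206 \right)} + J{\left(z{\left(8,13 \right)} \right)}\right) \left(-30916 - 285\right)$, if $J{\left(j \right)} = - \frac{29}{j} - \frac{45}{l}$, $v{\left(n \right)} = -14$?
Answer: $- \frac{4118875211}{576} \approx -7.1508 \cdot 10^{6}$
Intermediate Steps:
$z{\left(W,y \right)} = - \frac{9}{4}$ ($z{\left(W,y \right)} = \frac{3}{4} - 3 = - \frac{9}{4}$)
$J{\left(j \right)} = - \frac{45}{64} - \frac{29}{j}$ ($J{\left(j \right)} = - \frac{29}{j} - \frac{45}{64} = - \frac{45}{64} - \frac{29}{j}$)
$B{\left(X,o \right)} = -8 + \left(-1 + X\right)^{2}$
$\left(B{\left(v{\left(6 \right)},206 \right)} + J{\left(z{\left(8,13 \right)} \right)}\right) \left(-30916 - 285\right) = \left(\left(-8 + \left(-1 - 14\right)^{2}\right) - \left(\frac{45}{64} + \frac{29}{- \frac{9}{4}}\right)\right) \left(-30916 - 285\right) = \left(\left(-8 + \left(-15\right)^{2}\right) - - \frac{7019}{576}\right) \left(-31201\right) = \left(\left(-8 + 225\right) + \left(- \frac{45}{64} + \frac{116}{9}\right)\right) \left(-31201\right) = \left(217 + \frac{7019}{576}\right) \left(-31201\right) = \frac{132011}{576} \left(-31201\right) = - \frac{4118875211}{576}$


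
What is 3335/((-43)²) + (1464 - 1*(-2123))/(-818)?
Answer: -3904333/1512482 ≈ -2.5814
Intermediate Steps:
3335/((-43)²) + (1464 - 1*(-2123))/(-818) = 3335/1849 + (1464 + 2123)*(-1/818) = 3335*(1/1849) + 3587*(-1/818) = 3335/1849 - 3587/818 = -3904333/1512482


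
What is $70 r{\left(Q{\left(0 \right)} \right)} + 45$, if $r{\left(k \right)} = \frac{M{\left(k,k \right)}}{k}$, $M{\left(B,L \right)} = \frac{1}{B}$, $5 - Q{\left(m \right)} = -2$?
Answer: $\frac{325}{7} \approx 46.429$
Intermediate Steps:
$Q{\left(m \right)} = 7$ ($Q{\left(m \right)} = 5 - -2 = 5 + 2 = 7$)
$r{\left(k \right)} = \frac{1}{k^{2}}$ ($r{\left(k \right)} = \frac{1}{k k} = \frac{1}{k^{2}}$)
$70 r{\left(Q{\left(0 \right)} \right)} + 45 = \frac{70}{49} + 45 = 70 \cdot \frac{1}{49} + 45 = \frac{10}{7} + 45 = \frac{325}{7}$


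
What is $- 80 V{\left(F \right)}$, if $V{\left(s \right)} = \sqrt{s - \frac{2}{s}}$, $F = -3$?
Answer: $- \frac{80 i \sqrt{21}}{3} \approx - 122.2 i$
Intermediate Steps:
$- 80 V{\left(F \right)} = - 80 \sqrt{-3 - \frac{2}{-3}} = - 80 \sqrt{-3 - - \frac{2}{3}} = - 80 \sqrt{-3 + \frac{2}{3}} = - 80 \sqrt{- \frac{7}{3}} = - 80 \frac{i \sqrt{21}}{3} = - \frac{80 i \sqrt{21}}{3}$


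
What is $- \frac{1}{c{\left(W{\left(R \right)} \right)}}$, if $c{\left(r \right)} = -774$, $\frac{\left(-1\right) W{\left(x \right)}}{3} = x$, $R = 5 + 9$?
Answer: $\frac{1}{774} \approx 0.001292$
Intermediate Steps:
$R = 14$
$W{\left(x \right)} = - 3 x$
$- \frac{1}{c{\left(W{\left(R \right)} \right)}} = - \frac{1}{-774} = \left(-1\right) \left(- \frac{1}{774}\right) = \frac{1}{774}$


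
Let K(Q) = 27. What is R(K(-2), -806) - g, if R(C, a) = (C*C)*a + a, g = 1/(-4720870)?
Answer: -2777665490599/4720870 ≈ -5.8838e+5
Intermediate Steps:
g = -1/4720870 ≈ -2.1183e-7
R(C, a) = a + a*C**2 (R(C, a) = C**2*a + a = a*C**2 + a = a + a*C**2)
R(K(-2), -806) - g = -806*(1 + 27**2) - 1*(-1/4720870) = -806*(1 + 729) + 1/4720870 = -806*730 + 1/4720870 = -588380 + 1/4720870 = -2777665490599/4720870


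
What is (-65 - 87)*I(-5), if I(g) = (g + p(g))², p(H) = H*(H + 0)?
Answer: -60800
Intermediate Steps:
p(H) = H² (p(H) = H*H = H²)
I(g) = (g + g²)²
(-65 - 87)*I(-5) = (-65 - 87)*((-5)²*(1 - 5)²) = -3800*(-4)² = -3800*16 = -152*400 = -60800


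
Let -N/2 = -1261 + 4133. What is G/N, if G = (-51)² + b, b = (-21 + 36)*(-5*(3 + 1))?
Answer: -2301/5744 ≈ -0.40059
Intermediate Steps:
b = -300 (b = 15*(-5*4) = 15*(-20) = -300)
G = 2301 (G = (-51)² - 300 = 2601 - 300 = 2301)
N = -5744 (N = -2*(-1261 + 4133) = -2*2872 = -5744)
G/N = 2301/(-5744) = 2301*(-1/5744) = -2301/5744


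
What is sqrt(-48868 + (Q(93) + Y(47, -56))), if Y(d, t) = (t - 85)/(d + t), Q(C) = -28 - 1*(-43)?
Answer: 4*I*sqrt(27471)/3 ≈ 220.99*I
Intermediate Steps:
Q(C) = 15 (Q(C) = -28 + 43 = 15)
Y(d, t) = (-85 + t)/(d + t)
sqrt(-48868 + (Q(93) + Y(47, -56))) = sqrt(-48868 + (15 + (-85 - 56)/(47 - 56))) = sqrt(-48868 + (15 - 141/(-9))) = sqrt(-48868 + (15 - 1/9*(-141))) = sqrt(-48868 + (15 + 47/3)) = sqrt(-48868 + 92/3) = sqrt(-146512/3) = 4*I*sqrt(27471)/3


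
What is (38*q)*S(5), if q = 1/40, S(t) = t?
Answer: 19/4 ≈ 4.7500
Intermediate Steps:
q = 1/40 ≈ 0.025000
(38*q)*S(5) = (38*(1/40))*5 = (19/20)*5 = 19/4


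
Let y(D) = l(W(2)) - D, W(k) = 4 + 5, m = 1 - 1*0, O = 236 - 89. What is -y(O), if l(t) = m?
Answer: 146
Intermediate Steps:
O = 147
m = 1 (m = 1 + 0 = 1)
W(k) = 9
l(t) = 1
y(D) = 1 - D
-y(O) = -(1 - 1*147) = -(1 - 147) = -1*(-146) = 146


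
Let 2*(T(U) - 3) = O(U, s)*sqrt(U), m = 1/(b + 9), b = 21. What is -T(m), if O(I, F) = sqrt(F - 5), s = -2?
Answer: -3 - I*sqrt(210)/60 ≈ -3.0 - 0.24152*I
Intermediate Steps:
O(I, F) = sqrt(-5 + F)
m = 1/30 (m = 1/(21 + 9) = 1/30 ≈ 0.033333)
T(U) = 3 + I*sqrt(7)*sqrt(U)/2 (T(U) = 3 + (sqrt(-5 - 2)*sqrt(U))/2 = 3 + (sqrt(-7)*sqrt(U))/2 = 3 + ((I*sqrt(7))*sqrt(U))/2 = 3 + (I*sqrt(7)*sqrt(U))/2 = 3 + I*sqrt(7)*sqrt(U)/2)
-T(m) = -(3 + I*sqrt(7)*sqrt(1/30)/2) = -(3 + I*sqrt(7)*(sqrt(30)/30)/2) = -(3 + I*sqrt(210)/60) = -3 - I*sqrt(210)/60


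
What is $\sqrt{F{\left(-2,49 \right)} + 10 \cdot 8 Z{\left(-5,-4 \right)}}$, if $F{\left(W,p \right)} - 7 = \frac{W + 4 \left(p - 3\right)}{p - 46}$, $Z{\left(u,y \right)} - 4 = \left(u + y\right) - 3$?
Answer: $\frac{i \sqrt{5151}}{3} \approx 23.923 i$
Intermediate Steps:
$Z{\left(u,y \right)} = 1 + u + y$ ($Z{\left(u,y \right)} = 4 - \left(3 - u - y\right) = 4 + \left(-3 + u + y\right) = 1 + u + y$)
$F{\left(W,p \right)} = 7 + \frac{-12 + W + 4 p}{-46 + p}$ ($F{\left(W,p \right)} = 7 + \frac{W + 4 \left(p - 3\right)}{p - 46} = 7 + \frac{W + 4 \left(-3 + p\right)}{-46 + p} = 7 + \frac{W + \left(-12 + 4 p\right)}{-46 + p} = 7 + \frac{-12 + W + 4 p}{-46 + p}$)
$\sqrt{F{\left(-2,49 \right)} + 10 \cdot 8 Z{\left(-5,-4 \right)}} = \sqrt{\frac{-334 - 2 + 11 \cdot 49}{-46 + 49} + 10 \cdot 8 \left(1 - 5 - 4\right)} = \sqrt{\frac{-334 - 2 + 539}{3} + 80 \left(-8\right)} = \sqrt{\frac{1}{3} \cdot 203 - 640} = \sqrt{\frac{203}{3} - 640} = \sqrt{- \frac{1717}{3}} = \frac{i \sqrt{5151}}{3}$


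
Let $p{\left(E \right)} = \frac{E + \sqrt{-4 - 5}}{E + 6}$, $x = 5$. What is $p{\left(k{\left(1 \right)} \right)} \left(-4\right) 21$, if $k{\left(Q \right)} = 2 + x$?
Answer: $- \frac{588}{13} - \frac{252 i}{13} \approx -45.231 - 19.385 i$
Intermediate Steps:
$k{\left(Q \right)} = 7$ ($k{\left(Q \right)} = 2 + 5 = 7$)
$p{\left(E \right)} = \frac{E + 3 i}{6 + E}$ ($p{\left(E \right)} = \frac{E + \sqrt{-9}}{6 + E} = \frac{E + 3 i}{6 + E}$)
$p{\left(k{\left(1 \right)} \right)} \left(-4\right) 21 = \frac{7 + 3 i}{6 + 7} \left(-4\right) 21 = \frac{7 + 3 i}{13} \left(-4\right) 21 = \left(\frac{7}{13} + \frac{3 i}{13}\right) \left(-4\right) 21 = \left(- \frac{28}{13} - \frac{12 i}{13}\right) 21 = - \frac{588}{13} - \frac{252 i}{13}$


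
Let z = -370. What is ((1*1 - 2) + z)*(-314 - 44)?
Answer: 132818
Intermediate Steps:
((1*1 - 2) + z)*(-314 - 44) = ((1*1 - 2) - 370)*(-314 - 44) = ((1 - 2) - 370)*(-358) = (-1 - 370)*(-358) = -371*(-358) = 132818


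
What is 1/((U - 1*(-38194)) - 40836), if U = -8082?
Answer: -1/10724 ≈ -9.3249e-5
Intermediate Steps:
1/((U - 1*(-38194)) - 40836) = 1/((-8082 - 1*(-38194)) - 40836) = 1/((-8082 + 38194) - 40836) = 1/(30112 - 40836) = 1/(-10724) = -1/10724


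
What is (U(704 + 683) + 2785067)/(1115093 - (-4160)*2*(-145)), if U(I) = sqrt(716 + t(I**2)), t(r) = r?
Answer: -2785067/91307 - sqrt(1924485)/91307 ≈ -30.517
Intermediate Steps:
U(I) = sqrt(716 + I**2)
(U(704 + 683) + 2785067)/(1115093 - (-4160)*2*(-145)) = (sqrt(716 + (704 + 683)**2) + 2785067)/(1115093 - (-4160)*2*(-145)) = (sqrt(716 + 1387**2) + 2785067)/(1115093 - 130*(-64)*(-145)) = (sqrt(716 + 1923769) + 2785067)/(1115093 + 8320*(-145)) = (sqrt(1924485) + 2785067)/(1115093 - 1206400) = (2785067 + sqrt(1924485))/(-91307) = (2785067 + sqrt(1924485))*(-1/91307) = -2785067/91307 - sqrt(1924485)/91307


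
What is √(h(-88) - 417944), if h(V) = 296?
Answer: 4*I*√26103 ≈ 646.26*I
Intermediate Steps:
√(h(-88) - 417944) = √(296 - 417944) = √(-417648) = 4*I*√26103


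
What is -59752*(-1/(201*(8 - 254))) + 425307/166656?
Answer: 1845283435/1373412096 ≈ 1.3436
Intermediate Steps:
-59752*(-1/(201*(8 - 254))) + 425307/166656 = -59752/((-246*(-201))) + 425307*(1/166656) = -59752/49446 + 141769/55552 = -59752*1/49446 + 141769/55552 = -29876/24723 + 141769/55552 = 1845283435/1373412096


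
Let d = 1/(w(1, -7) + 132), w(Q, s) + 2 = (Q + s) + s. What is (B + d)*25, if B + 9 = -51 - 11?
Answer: -207650/117 ≈ -1774.8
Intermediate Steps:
B = -71 (B = -9 + (-51 - 11) = -9 - 62 = -71)
w(Q, s) = -2 + Q + 2*s (w(Q, s) = -2 + ((Q + s) + s) = -2 + (Q + 2*s) = -2 + Q + 2*s)
d = 1/117 (d = 1/((-2 + 1 + 2*(-7)) + 132) = 1/((-2 + 1 - 14) + 132) = 1/(-15 + 132) = 1/117 ≈ 0.0085470)
(B + d)*25 = (-71 + 1/117)*25 = -8306/117*25 = -207650/117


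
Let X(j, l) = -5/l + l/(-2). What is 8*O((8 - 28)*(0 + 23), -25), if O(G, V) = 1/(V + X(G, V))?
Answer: -80/123 ≈ -0.65041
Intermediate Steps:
X(j, l) = -5/l - l/2 (X(j, l) = -5/l + l*(-½) = -5/l - l/2)
O(G, V) = 1/(V/2 - 5/V) (O(G, V) = 1/(V + (-5/V - V/2)) = 1/(V/2 - 5/V))
8*O((8 - 28)*(0 + 23), -25) = 8*(2*(-25)/(-10 + (-25)²)) = 8*(2*(-25)/(-10 + 625)) = 8*(2*(-25)/615) = 8*(2*(-25)*(1/615)) = 8*(-10/123) = -80/123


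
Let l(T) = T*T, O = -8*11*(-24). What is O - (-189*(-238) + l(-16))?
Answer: -43126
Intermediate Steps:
O = 2112 (O = -88*(-24) = 2112)
l(T) = T²
O - (-189*(-238) + l(-16)) = 2112 - (-189*(-238) + (-16)²) = 2112 - (44982 + 256) = 2112 - 1*45238 = 2112 - 45238 = -43126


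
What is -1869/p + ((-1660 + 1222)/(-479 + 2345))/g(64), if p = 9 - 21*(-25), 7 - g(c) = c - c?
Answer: -15385/4354 ≈ -3.5335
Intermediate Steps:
g(c) = 7 (g(c) = 7 - (c - c) = 7 - 1*0 = 7 + 0 = 7)
p = 534 (p = 9 + 525 = 534)
-1869/p + ((-1660 + 1222)/(-479 + 2345))/g(64) = -1869/534 + ((-1660 + 1222)/(-479 + 2345))/7 = -1869*1/534 - 438/1866*(1/7) = -7/2 - 438*1/1866*(1/7) = -7/2 - 73/311*1/7 = -7/2 - 73/2177 = -15385/4354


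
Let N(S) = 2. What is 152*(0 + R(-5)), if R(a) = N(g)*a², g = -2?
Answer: 7600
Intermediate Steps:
R(a) = 2*a²
152*(0 + R(-5)) = 152*(0 + 2*(-5)²) = 152*(0 + 2*25) = 152*(0 + 50) = 152*50 = 7600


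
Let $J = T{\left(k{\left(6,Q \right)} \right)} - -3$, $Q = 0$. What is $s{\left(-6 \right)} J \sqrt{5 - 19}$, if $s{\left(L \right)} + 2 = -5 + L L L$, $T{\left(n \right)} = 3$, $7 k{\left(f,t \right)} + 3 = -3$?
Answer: $- 1338 i \sqrt{14} \approx - 5006.3 i$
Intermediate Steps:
$k{\left(f,t \right)} = - \frac{6}{7}$ ($k{\left(f,t \right)} = - \frac{3}{7} + \frac{1}{7} \left(-3\right) = - \frac{3}{7} - \frac{3}{7} = - \frac{6}{7}$)
$s{\left(L \right)} = -7 + L^{3}$ ($s{\left(L \right)} = -2 + \left(-5 + L L L\right) = -2 + \left(-5 + L L^{2}\right) = -2 + \left(-5 + L^{3}\right) = -7 + L^{3}$)
$J = 6$ ($J = 3 - -3 = 3 + 3 = 6$)
$s{\left(-6 \right)} J \sqrt{5 - 19} = \left(-7 + \left(-6\right)^{3}\right) 6 \sqrt{5 - 19} = \left(-7 - 216\right) 6 \sqrt{-14} = \left(-223\right) 6 i \sqrt{14} = - 1338 i \sqrt{14}$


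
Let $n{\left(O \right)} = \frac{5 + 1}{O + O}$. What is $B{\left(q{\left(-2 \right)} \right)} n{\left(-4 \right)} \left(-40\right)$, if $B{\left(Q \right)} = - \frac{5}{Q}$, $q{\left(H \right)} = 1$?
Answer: $-150$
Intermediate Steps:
$n{\left(O \right)} = \frac{3}{O}$ ($n{\left(O \right)} = \frac{6}{2 O} = 6 \frac{1}{2 O} = \frac{3}{O}$)
$B{\left(q{\left(-2 \right)} \right)} n{\left(-4 \right)} \left(-40\right) = - \frac{5}{1} \frac{3}{-4} \left(-40\right) = \left(-5\right) 1 \cdot 3 \left(- \frac{1}{4}\right) \left(-40\right) = \left(-5\right) \left(- \frac{3}{4}\right) \left(-40\right) = \frac{15}{4} \left(-40\right) = -150$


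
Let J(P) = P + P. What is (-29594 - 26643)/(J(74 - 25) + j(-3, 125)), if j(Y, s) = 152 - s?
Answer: -56237/125 ≈ -449.90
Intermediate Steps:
J(P) = 2*P
(-29594 - 26643)/(J(74 - 25) + j(-3, 125)) = (-29594 - 26643)/(2*(74 - 25) + (152 - 1*125)) = -56237/(2*49 + (152 - 125)) = -56237/(98 + 27) = -56237/125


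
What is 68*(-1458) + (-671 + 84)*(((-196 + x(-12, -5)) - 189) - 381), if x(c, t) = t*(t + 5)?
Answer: 350498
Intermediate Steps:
x(c, t) = t*(5 + t)
68*(-1458) + (-671 + 84)*(((-196 + x(-12, -5)) - 189) - 381) = 68*(-1458) + (-671 + 84)*(((-196 - 5*(5 - 5)) - 189) - 381) = -99144 - 587*(((-196 - 5*0) - 189) - 381) = -99144 - 587*(((-196 + 0) - 189) - 381) = -99144 - 587*((-196 - 189) - 381) = -99144 - 587*(-385 - 381) = -99144 - 587*(-766) = -99144 + 449642 = 350498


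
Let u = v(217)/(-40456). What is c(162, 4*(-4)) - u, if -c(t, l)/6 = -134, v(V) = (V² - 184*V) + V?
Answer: 16267001/20228 ≈ 804.18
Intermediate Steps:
v(V) = V² - 183*V
c(t, l) = 804 (c(t, l) = -6*(-134) = 804)
u = -3689/20228 (u = (217*(-183 + 217))/(-40456) = (217*34)*(-1/40456) = 7378*(-1/40456) = -3689/20228 ≈ -0.18237)
c(162, 4*(-4)) - u = 804 - 1*(-3689/20228) = 804 + 3689/20228 = 16267001/20228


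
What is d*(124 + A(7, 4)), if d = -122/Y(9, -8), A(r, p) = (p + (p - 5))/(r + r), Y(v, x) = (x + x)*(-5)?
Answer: -106079/560 ≈ -189.43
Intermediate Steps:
Y(v, x) = -10*x (Y(v, x) = (2*x)*(-5) = -10*x)
A(r, p) = (-5 + 2*p)/(2*r) (A(r, p) = (p + (-5 + p))/((2*r)) = (-5 + 2*p)*(1/(2*r)) = (-5 + 2*p)/(2*r))
d = -61/40 (d = -122/((-10*(-8))) = -122/80 = -122*1/80 = -61/40 ≈ -1.5250)
d*(124 + A(7, 4)) = -61*(124 + (-5/2 + 4)/7)/40 = -61*(124 + (⅐)*(3/2))/40 = -61*(124 + 3/14)/40 = -61/40*1739/14 = -106079/560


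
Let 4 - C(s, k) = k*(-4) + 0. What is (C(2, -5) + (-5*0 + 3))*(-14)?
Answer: 182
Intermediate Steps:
C(s, k) = 4 + 4*k (C(s, k) = 4 - (k*(-4) + 0) = 4 - (-4*k + 0) = 4 - (-4)*k = 4 + 4*k)
(C(2, -5) + (-5*0 + 3))*(-14) = ((4 + 4*(-5)) + (-5*0 + 3))*(-14) = ((4 - 20) + (0 + 3))*(-14) = (-16 + 3)*(-14) = -13*(-14) = 182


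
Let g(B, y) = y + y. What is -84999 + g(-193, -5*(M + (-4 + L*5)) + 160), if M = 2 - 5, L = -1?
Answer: -84559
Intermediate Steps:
M = -3
g(B, y) = 2*y
-84999 + g(-193, -5*(M + (-4 + L*5)) + 160) = -84999 + 2*(-5*(-3 + (-4 - 1*5)) + 160) = -84999 + 2*(-5*(-3 + (-4 - 5)) + 160) = -84999 + 2*(-5*(-3 - 9) + 160) = -84999 + 2*(-5*(-12) + 160) = -84999 + 2*(60 + 160) = -84999 + 2*220 = -84999 + 440 = -84559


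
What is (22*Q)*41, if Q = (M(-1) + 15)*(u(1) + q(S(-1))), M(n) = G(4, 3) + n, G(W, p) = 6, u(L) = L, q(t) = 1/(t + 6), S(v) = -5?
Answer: 36080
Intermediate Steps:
q(t) = 1/(6 + t)
M(n) = 6 + n
Q = 40 (Q = ((6 - 1) + 15)*(1 + 1/(6 - 5)) = (5 + 15)*(1 + 1/1) = 20*(1 + 1) = 20*2 = 40)
(22*Q)*41 = (22*40)*41 = 880*41 = 36080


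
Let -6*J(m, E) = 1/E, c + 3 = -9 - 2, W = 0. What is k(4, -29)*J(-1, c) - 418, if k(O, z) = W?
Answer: -418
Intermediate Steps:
k(O, z) = 0
c = -14 (c = -3 + (-9 - 2) = -3 - 11 = -14)
J(m, E) = -1/(6*E)
k(4, -29)*J(-1, c) - 418 = 0*(-⅙/(-14)) - 418 = 0*(-⅙*(-1/14)) - 418 = 0*(1/84) - 418 = 0 - 418 = -418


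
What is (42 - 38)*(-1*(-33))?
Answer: 132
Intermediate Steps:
(42 - 38)*(-1*(-33)) = 4*33 = 132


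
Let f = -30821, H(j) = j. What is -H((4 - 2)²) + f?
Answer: -30825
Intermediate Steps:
-H((4 - 2)²) + f = -(4 - 2)² - 30821 = -1*2² - 30821 = -1*4 - 30821 = -4 - 30821 = -30825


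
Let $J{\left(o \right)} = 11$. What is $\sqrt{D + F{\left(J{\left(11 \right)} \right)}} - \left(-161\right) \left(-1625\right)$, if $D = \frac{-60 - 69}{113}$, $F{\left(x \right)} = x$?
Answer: $-261625 + \frac{\sqrt{125882}}{113} \approx -2.6162 \cdot 10^{5}$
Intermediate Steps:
$D = - \frac{129}{113}$ ($D = \frac{1}{113} \left(-129\right) = - \frac{129}{113} \approx -1.1416$)
$\sqrt{D + F{\left(J{\left(11 \right)} \right)}} - \left(-161\right) \left(-1625\right) = \sqrt{- \frac{129}{113} + 11} - \left(-161\right) \left(-1625\right) = \sqrt{\frac{1114}{113}} - 261625 = \frac{\sqrt{125882}}{113} - 261625 = -261625 + \frac{\sqrt{125882}}{113}$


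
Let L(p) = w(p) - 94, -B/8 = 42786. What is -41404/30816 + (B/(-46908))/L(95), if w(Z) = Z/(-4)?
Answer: -2215180597/1576014984 ≈ -1.4056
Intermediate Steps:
B = -342288 (B = -8*42786 = -342288)
w(Z) = -Z/4 (w(Z) = Z*(-¼) = -Z/4)
L(p) = -94 - p/4 (L(p) = -p/4 - 94 = -94 - p/4)
-41404/30816 + (B/(-46908))/L(95) = -41404/30816 + (-342288/(-46908))/(-94 - ¼*95) = -41404*1/30816 + (-342288*(-1/46908))/(-94 - 95/4) = -10351/7704 + 9508/(1303*(-471/4)) = -10351/7704 + (9508/1303)*(-4/471) = -10351/7704 - 38032/613713 = -2215180597/1576014984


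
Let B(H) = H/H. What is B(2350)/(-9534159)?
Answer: -1/9534159 ≈ -1.0489e-7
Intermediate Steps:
B(H) = 1
B(2350)/(-9534159) = 1/(-9534159) = 1*(-1/9534159) = -1/9534159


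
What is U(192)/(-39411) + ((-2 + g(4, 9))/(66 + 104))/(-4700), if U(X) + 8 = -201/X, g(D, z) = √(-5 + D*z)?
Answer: 19486067/83971704000 - √31/799000 ≈ 0.00022509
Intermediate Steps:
U(X) = -8 - 201/X
U(192)/(-39411) + ((-2 + g(4, 9))/(66 + 104))/(-4700) = (-8 - 201/192)/(-39411) + ((-2 + √(-5 + 4*9))/(66 + 104))/(-4700) = (-8 - 201*1/192)*(-1/39411) + ((-2 + √(-5 + 36))/170)*(-1/4700) = (-8 - 67/64)*(-1/39411) + ((-2 + √31)*(1/170))*(-1/4700) = -579/64*(-1/39411) + (-1/85 + √31/170)*(-1/4700) = 193/840768 + (1/399500 - √31/799000) = 19486067/83971704000 - √31/799000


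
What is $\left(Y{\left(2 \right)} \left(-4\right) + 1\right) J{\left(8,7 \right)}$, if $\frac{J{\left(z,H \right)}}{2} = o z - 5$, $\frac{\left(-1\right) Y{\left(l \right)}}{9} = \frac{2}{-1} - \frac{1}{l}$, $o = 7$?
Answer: $-9078$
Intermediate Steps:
$Y{\left(l \right)} = 18 + \frac{9}{l}$ ($Y{\left(l \right)} = - 9 \left(\frac{2}{-1} - \frac{1}{l}\right) = - 9 \left(2 \left(-1\right) - \frac{1}{l}\right) = - 9 \left(-2 - \frac{1}{l}\right) = 18 + \frac{9}{l}$)
$J{\left(z,H \right)} = -10 + 14 z$ ($J{\left(z,H \right)} = 2 \left(7 z - 5\right) = 2 \left(-5 + 7 z\right) = -10 + 14 z$)
$\left(Y{\left(2 \right)} \left(-4\right) + 1\right) J{\left(8,7 \right)} = \left(\left(18 + \frac{9}{2}\right) \left(-4\right) + 1\right) \left(-10 + 14 \cdot 8\right) = \left(\left(18 + 9 \cdot \frac{1}{2}\right) \left(-4\right) + 1\right) \left(-10 + 112\right) = \left(\left(18 + \frac{9}{2}\right) \left(-4\right) + 1\right) 102 = \left(\frac{45}{2} \left(-4\right) + 1\right) 102 = \left(-90 + 1\right) 102 = \left(-89\right) 102 = -9078$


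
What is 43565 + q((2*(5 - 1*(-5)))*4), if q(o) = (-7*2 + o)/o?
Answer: 1742633/40 ≈ 43566.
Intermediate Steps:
q(o) = (-14 + o)/o
43565 + q((2*(5 - 1*(-5)))*4) = 43565 + (-14 + (2*(5 - 1*(-5)))*4)/(((2*(5 - 1*(-5)))*4)) = 43565 + (-14 + (2*(5 + 5))*4)/(((2*(5 + 5))*4)) = 43565 + (-14 + (2*10)*4)/(((2*10)*4)) = 43565 + (-14 + 20*4)/((20*4)) = 43565 + (-14 + 80)/80 = 43565 + (1/80)*66 = 43565 + 33/40 = 1742633/40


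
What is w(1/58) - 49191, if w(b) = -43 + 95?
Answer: -49139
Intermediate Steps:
w(b) = 52
w(1/58) - 49191 = 52 - 49191 = -49139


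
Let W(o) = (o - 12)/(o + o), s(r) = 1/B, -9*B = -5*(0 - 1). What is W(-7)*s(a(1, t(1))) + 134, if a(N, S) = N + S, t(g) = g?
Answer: 9209/70 ≈ 131.56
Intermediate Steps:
B = -5/9 (B = -(-5)*(0 - 1)/9 = -(-5)*(-1)/9 = -⅑*5 = -5/9 ≈ -0.55556)
s(r) = -9/5 (s(r) = 1/(-5/9) = -9/5)
W(o) = (-12 + o)/(2*o) (W(o) = (-12 + o)/((2*o)) = (-12 + o)*(1/(2*o)) = (-12 + o)/(2*o))
W(-7)*s(a(1, t(1))) + 134 = ((½)*(-12 - 7)/(-7))*(-9/5) + 134 = ((½)*(-⅐)*(-19))*(-9/5) + 134 = (19/14)*(-9/5) + 134 = -171/70 + 134 = 9209/70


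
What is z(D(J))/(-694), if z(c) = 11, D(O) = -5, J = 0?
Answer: -11/694 ≈ -0.015850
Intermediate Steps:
z(D(J))/(-694) = 11/(-694) = 11*(-1/694) = -11/694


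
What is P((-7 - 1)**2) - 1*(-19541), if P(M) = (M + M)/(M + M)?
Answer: 19542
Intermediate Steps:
P(M) = 1 (P(M) = (2*M)/((2*M)) = (2*M)*(1/(2*M)) = 1)
P((-7 - 1)**2) - 1*(-19541) = 1 - 1*(-19541) = 1 + 19541 = 19542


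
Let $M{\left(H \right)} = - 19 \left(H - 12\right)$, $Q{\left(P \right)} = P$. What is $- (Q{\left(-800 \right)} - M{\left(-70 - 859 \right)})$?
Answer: $18679$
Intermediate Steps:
$M{\left(H \right)} = 228 - 19 H$ ($M{\left(H \right)} = - 19 \left(-12 + H\right) = 228 - 19 H$)
$- (Q{\left(-800 \right)} - M{\left(-70 - 859 \right)}) = - (-800 - \left(228 - 19 \left(-70 - 859\right)\right)) = - (-800 - \left(228 - -17651\right)) = - (-800 - \left(228 + 17651\right)) = - (-800 - 17879) = \left(-1\right) \left(-18679\right) = 18679$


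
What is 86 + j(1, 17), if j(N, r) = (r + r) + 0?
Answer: 120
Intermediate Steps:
j(N, r) = 2*r (j(N, r) = 2*r + 0 = 2*r)
86 + j(1, 17) = 86 + 2*17 = 86 + 34 = 120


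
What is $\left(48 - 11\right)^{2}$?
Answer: $1369$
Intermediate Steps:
$\left(48 - 11\right)^{2} = 37^{2} = 1369$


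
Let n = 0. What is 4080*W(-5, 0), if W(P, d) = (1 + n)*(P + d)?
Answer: -20400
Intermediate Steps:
W(P, d) = P + d (W(P, d) = (1 + 0)*(P + d) = 1*(P + d) = P + d)
4080*W(-5, 0) = 4080*(-5 + 0) = 4080*(-5) = -20400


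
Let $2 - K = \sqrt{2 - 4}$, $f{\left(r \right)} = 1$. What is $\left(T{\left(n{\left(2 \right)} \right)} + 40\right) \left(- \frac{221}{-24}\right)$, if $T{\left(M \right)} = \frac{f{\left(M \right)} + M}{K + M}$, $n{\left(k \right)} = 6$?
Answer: $\frac{74477}{198} + \frac{1547 i \sqrt{2}}{1584} \approx 376.15 + 1.3812 i$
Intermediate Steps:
$K = 2 - i \sqrt{2}$ ($K = 2 - \sqrt{2 - 4} = 2 - \sqrt{-2} = 2 - i \sqrt{2} \approx 2.0 - 1.4142 i$)
$T{\left(M \right)} = \frac{1 + M}{2 + M - i \sqrt{2}}$ ($T{\left(M \right)} = \frac{1 + M}{\left(2 - i \sqrt{2}\right) + M} = \frac{1 + M}{2 + M - i \sqrt{2}}$)
$\left(T{\left(n{\left(2 \right)} \right)} + 40\right) \left(- \frac{221}{-24}\right) = \left(\frac{1 + 6}{2 + 6 - i \sqrt{2}} + 40\right) \left(- \frac{221}{-24}\right) = \left(\frac{1}{8 - i \sqrt{2}} \cdot 7 + 40\right) \left(\left(-221\right) \left(- \frac{1}{24}\right)\right) = \left(\frac{7}{8 - i \sqrt{2}} + 40\right) \frac{221}{24} = \left(40 + \frac{7}{8 - i \sqrt{2}}\right) \frac{221}{24} = \frac{1105}{3} + \frac{1547}{24 \left(8 - i \sqrt{2}\right)}$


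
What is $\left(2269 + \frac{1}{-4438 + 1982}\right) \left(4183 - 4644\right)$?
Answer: $- \frac{2568997643}{2456} \approx -1.046 \cdot 10^{6}$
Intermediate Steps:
$\left(2269 + \frac{1}{-4438 + 1982}\right) \left(4183 - 4644\right) = \left(2269 + \frac{1}{-2456}\right) \left(-461\right) = \left(2269 - \frac{1}{2456}\right) \left(-461\right) = \frac{5572663}{2456} \left(-461\right) = - \frac{2568997643}{2456}$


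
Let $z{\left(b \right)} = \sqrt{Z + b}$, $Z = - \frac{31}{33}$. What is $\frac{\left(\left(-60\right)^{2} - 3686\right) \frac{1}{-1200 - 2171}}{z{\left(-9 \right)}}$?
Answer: $- \frac{43 i \sqrt{2706}}{276422} \approx - 0.0080921 i$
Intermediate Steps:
$Z = - \frac{31}{33}$ ($Z = \left(-31\right) \frac{1}{33} = - \frac{31}{33} \approx -0.93939$)
$z{\left(b \right)} = \sqrt{- \frac{31}{33} + b}$
$\frac{\left(\left(-60\right)^{2} - 3686\right) \frac{1}{-1200 - 2171}}{z{\left(-9 \right)}} = \frac{\left(\left(-60\right)^{2} - 3686\right) \frac{1}{-1200 - 2171}}{\frac{1}{33} \sqrt{-1023 + 1089 \left(-9\right)}} = \frac{\left(3600 - 3686\right) \frac{1}{-3371}}{\frac{1}{33} \sqrt{-1023 - 9801}} = \frac{\left(-86\right) \left(- \frac{1}{3371}\right)}{\frac{1}{33} \sqrt{-10824}} = \frac{86}{3371 \frac{2 i \sqrt{2706}}{33}} = \frac{86 \left(- \frac{i \sqrt{2706}}{164}\right)}{3371} = - \frac{43 i \sqrt{2706}}{276422}$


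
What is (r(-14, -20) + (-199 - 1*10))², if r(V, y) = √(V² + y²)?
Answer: 44277 - 836*√149 ≈ 34072.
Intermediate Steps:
(r(-14, -20) + (-199 - 1*10))² = (√((-14)² + (-20)²) + (-199 - 1*10))² = (√(196 + 400) + (-199 - 10))² = (√596 - 209)² = (2*√149 - 209)² = (-209 + 2*√149)²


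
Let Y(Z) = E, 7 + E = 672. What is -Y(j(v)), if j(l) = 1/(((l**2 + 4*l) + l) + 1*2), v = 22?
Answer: -665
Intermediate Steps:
E = 665 (E = -7 + 672 = 665)
j(l) = 1/(2 + l**2 + 5*l) (j(l) = 1/((l**2 + 5*l) + 2) = 1/(2 + l**2 + 5*l))
Y(Z) = 665
-Y(j(v)) = -1*665 = -665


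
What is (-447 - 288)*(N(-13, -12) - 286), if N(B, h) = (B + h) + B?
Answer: 238140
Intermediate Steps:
N(B, h) = h + 2*B
(-447 - 288)*(N(-13, -12) - 286) = (-447 - 288)*((-12 + 2*(-13)) - 286) = -735*((-12 - 26) - 286) = -735*(-38 - 286) = -735*(-324) = 238140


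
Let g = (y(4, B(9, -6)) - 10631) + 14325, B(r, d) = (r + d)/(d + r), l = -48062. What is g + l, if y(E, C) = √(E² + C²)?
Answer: -44368 + √17 ≈ -44364.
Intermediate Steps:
B(r, d) = 1 (B(r, d) = (d + r)/(d + r) = 1)
y(E, C) = √(C² + E²)
g = 3694 + √17 (g = (√(1² + 4²) - 10631) + 14325 = (√(1 + 16) - 10631) + 14325 = (√17 - 10631) + 14325 = (-10631 + √17) + 14325 = 3694 + √17 ≈ 3698.1)
g + l = (3694 + √17) - 48062 = -44368 + √17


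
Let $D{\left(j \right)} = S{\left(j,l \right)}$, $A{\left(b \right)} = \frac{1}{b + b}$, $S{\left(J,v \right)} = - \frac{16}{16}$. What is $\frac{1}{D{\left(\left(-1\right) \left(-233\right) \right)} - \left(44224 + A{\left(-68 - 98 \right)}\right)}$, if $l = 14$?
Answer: $- \frac{332}{14682699} \approx -2.2612 \cdot 10^{-5}$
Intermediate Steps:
$S{\left(J,v \right)} = -1$ ($S{\left(J,v \right)} = \left(-16\right) \frac{1}{16} = -1$)
$A{\left(b \right)} = \frac{1}{2 b}$
$D{\left(j \right)} = -1$
$\frac{1}{D{\left(\left(-1\right) \left(-233\right) \right)} - \left(44224 + A{\left(-68 - 98 \right)}\right)} = \frac{1}{-1 - \left(44224 + \frac{1}{2 \left(-68 - 98\right)}\right)} = \frac{1}{-1 - \left(44224 + \frac{1}{2 \left(-166\right)}\right)} = \frac{1}{-1 - \left(44224 + \frac{1}{2} \left(- \frac{1}{166}\right)\right)} = \frac{1}{-1 - \frac{14682367}{332}} = \frac{1}{- \frac{14682699}{332}} = - \frac{332}{14682699}$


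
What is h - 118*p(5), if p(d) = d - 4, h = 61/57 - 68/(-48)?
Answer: -8779/76 ≈ -115.51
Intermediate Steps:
h = 189/76 (h = 61*(1/57) - 68*(-1/48) = 61/57 + 17/12 = 189/76 ≈ 2.4868)
p(d) = -4 + d
h - 118*p(5) = 189/76 - 118*(-4 + 5) = 189/76 - 118*1 = 189/76 - 118 = -8779/76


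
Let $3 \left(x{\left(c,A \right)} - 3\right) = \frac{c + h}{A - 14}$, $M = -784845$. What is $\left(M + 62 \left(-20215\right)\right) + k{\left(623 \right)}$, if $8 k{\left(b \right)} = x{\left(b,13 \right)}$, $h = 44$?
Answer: $- \frac{24458429}{12} \approx -2.0382 \cdot 10^{6}$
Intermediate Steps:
$x{\left(c,A \right)} = 3 + \frac{44 + c}{3 \left(-14 + A\right)}$ ($x{\left(c,A \right)} = 3 + \frac{\left(c + 44\right) \frac{1}{A - 14}}{3} = 3 + \frac{\left(44 + c\right) \frac{1}{-14 + A}}{3} = 3 + \frac{\frac{1}{-14 + A} \left(44 + c\right)}{3} = 3 + \frac{44 + c}{3 \left(-14 + A\right)}$)
$k{\left(b \right)} = - \frac{35}{24} - \frac{b}{24}$ ($k{\left(b \right)} = \frac{\frac{1}{3} \frac{1}{-14 + 13} \left(-82 + b + 9 \cdot 13\right)}{8} = \frac{\frac{1}{3} \frac{1}{-1} \left(-82 + b + 117\right)}{8} = \frac{\frac{1}{3} \left(-1\right) \left(35 + b\right)}{8} = \frac{- \frac{35}{3} - \frac{b}{3}}{8} = - \frac{35}{24} - \frac{b}{24}$)
$\left(M + 62 \left(-20215\right)\right) + k{\left(623 \right)} = \left(-784845 + 62 \left(-20215\right)\right) - \frac{329}{12} = \left(-784845 - 1253330\right) - \frac{329}{12} = -2038175 - \frac{329}{12} = - \frac{24458429}{12}$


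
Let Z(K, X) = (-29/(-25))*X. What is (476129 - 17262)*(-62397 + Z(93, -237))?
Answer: -718951897866/25 ≈ -2.8758e+10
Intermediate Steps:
Z(K, X) = 29*X/25 (Z(K, X) = (-29*(-1/25))*X = 29*X/25)
(476129 - 17262)*(-62397 + Z(93, -237)) = (476129 - 17262)*(-62397 + (29/25)*(-237)) = 458867*(-62397 - 6873/25) = 458867*(-1566798/25) = -718951897866/25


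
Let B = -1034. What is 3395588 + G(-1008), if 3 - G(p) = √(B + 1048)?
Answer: 3395591 - √14 ≈ 3.3956e+6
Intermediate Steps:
G(p) = 3 - √14 (G(p) = 3 - √(-1034 + 1048) = 3 - √14)
3395588 + G(-1008) = 3395588 + (3 - √14) = 3395591 - √14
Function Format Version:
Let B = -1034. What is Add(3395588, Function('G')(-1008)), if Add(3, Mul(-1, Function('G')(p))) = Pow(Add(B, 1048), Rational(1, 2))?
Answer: Add(3395591, Mul(-1, Pow(14, Rational(1, 2)))) ≈ 3.3956e+6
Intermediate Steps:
Function('G')(p) = Add(3, Mul(-1, Pow(14, Rational(1, 2)))) (Function('G')(p) = Add(3, Mul(-1, Pow(Add(-1034, 1048), Rational(1, 2)))) = Add(3, Mul(-1, Pow(14, Rational(1, 2)))))
Add(3395588, Function('G')(-1008)) = Add(3395588, Add(3, Mul(-1, Pow(14, Rational(1, 2))))) = Add(3395591, Mul(-1, Pow(14, Rational(1, 2))))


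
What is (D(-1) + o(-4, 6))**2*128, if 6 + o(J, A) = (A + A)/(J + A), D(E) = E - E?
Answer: 0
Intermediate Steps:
D(E) = 0
o(J, A) = -6 + 2*A/(A + J) (o(J, A) = -6 + (A + A)/(J + A) = -6 + (2*A)/(A + J) = -6 + 2*A/(A + J))
(D(-1) + o(-4, 6))**2*128 = (0 + 2*(-3*(-4) - 2*6)/(6 - 4))**2*128 = (0 + 2*(12 - 12)/2)**2*128 = (0 + 2*(1/2)*0)**2*128 = (0 + 0)**2*128 = 0**2*128 = 0*128 = 0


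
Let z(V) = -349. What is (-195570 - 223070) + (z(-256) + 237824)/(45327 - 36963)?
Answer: -3501267485/8364 ≈ -4.1861e+5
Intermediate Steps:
(-195570 - 223070) + (z(-256) + 237824)/(45327 - 36963) = (-195570 - 223070) + (-349 + 237824)/(45327 - 36963) = -418640 + 237475/8364 = -3501267485/8364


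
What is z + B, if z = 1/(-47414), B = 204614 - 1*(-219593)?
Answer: 20113350697/47414 ≈ 4.2421e+5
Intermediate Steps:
B = 424207 (B = 204614 + 219593 = 424207)
z = -1/47414 ≈ -2.1091e-5
z + B = -1/47414 + 424207 = 20113350697/47414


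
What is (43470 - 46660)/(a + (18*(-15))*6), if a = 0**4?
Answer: 319/162 ≈ 1.9691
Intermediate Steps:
a = 0
(43470 - 46660)/(a + (18*(-15))*6) = (43470 - 46660)/(0 + (18*(-15))*6) = -3190/(0 - 270*6) = -3190/(0 - 1620) = -3190/(-1620) = -3190*(-1/1620) = 319/162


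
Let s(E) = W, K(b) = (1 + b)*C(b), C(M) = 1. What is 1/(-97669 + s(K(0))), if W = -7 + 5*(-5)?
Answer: -1/97701 ≈ -1.0235e-5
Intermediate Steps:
W = -32 (W = -7 - 25 = -32)
K(b) = 1 + b (K(b) = (1 + b)*1 = 1 + b)
s(E) = -32
1/(-97669 + s(K(0))) = 1/(-97669 - 32) = 1/(-97701) = -1/97701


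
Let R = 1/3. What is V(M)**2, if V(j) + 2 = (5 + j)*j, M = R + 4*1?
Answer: 119716/81 ≈ 1478.0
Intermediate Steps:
R = 1/3 ≈ 0.33333
M = 13/3 (M = 1/3 + 4*1 = 1/3 + 4 = 13/3 ≈ 4.3333)
V(j) = -2 + j*(5 + j) (V(j) = -2 + (5 + j)*j = -2 + j*(5 + j))
V(M)**2 = (-2 + (13/3)**2 + 5*(13/3))**2 = (-2 + 169/9 + 65/3)**2 = (346/9)**2 = 119716/81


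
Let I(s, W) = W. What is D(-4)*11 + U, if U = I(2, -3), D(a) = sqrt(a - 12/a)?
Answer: -3 + 11*I ≈ -3.0 + 11.0*I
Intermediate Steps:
U = -3
D(-4)*11 + U = sqrt(-4 - 12/(-4))*11 - 3 = sqrt(-4 - 12*(-1/4))*11 - 3 = sqrt(-4 + 3)*11 - 3 = sqrt(-1)*11 - 3 = I*11 - 3 = 11*I - 3 = -3 + 11*I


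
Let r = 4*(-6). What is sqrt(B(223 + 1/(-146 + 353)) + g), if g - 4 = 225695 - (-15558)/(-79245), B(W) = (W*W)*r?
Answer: I*sqrt(357243607295038635)/607545 ≈ 983.79*I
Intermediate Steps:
r = -24
B(W) = -24*W**2 (B(W) = (W*W)*(-24) = W**2*(-24) = -24*W**2)
g = 5961833899/26415 (g = 4 + (225695 - (-15558)/(-79245)) = 4 + (225695 - (-15558)*(-1)/79245) = 4 + (225695 - 1*5186/26415) = 4 + (225695 - 5186/26415) = 4 + 5961728239/26415 = 5961833899/26415 ≈ 2.2570e+5)
sqrt(B(223 + 1/(-146 + 353)) + g) = sqrt(-24*(223 + 1/(-146 + 353))**2 + 5961833899/26415) = sqrt(-24*(223 + 1/207)**2 + 5961833899/26415) = sqrt(-24*(46162/207)**2 + 5961833899/26415) = sqrt(-24*2130930244/42849 + 5961833899/26415) = sqrt(-17047441952/14283 + 5961833899/26415) = sqrt(-40572811731407/41920605) = I*sqrt(357243607295038635)/607545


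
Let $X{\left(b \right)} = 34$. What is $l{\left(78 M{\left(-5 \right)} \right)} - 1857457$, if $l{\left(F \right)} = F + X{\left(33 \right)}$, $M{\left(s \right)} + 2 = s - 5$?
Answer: $-1858359$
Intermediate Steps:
$M{\left(s \right)} = -7 + s$ ($M{\left(s \right)} = -2 + \left(s - 5\right) = -2 + \left(-5 + s\right) = -7 + s$)
$l{\left(F \right)} = 34 + F$ ($l{\left(F \right)} = F + 34 = 34 + F$)
$l{\left(78 M{\left(-5 \right)} \right)} - 1857457 = \left(34 + 78 \left(-7 - 5\right)\right) - 1857457 = \left(34 + 78 \left(-12\right)\right) - 1857457 = \left(34 - 936\right) - 1857457 = -902 - 1857457 = -1858359$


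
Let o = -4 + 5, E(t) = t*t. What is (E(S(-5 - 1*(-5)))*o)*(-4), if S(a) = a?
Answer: 0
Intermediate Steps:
E(t) = t**2
o = 1
(E(S(-5 - 1*(-5)))*o)*(-4) = ((-5 - 1*(-5))**2*1)*(-4) = ((-5 + 5)**2*1)*(-4) = (0**2*1)*(-4) = (0*1)*(-4) = 0*(-4) = 0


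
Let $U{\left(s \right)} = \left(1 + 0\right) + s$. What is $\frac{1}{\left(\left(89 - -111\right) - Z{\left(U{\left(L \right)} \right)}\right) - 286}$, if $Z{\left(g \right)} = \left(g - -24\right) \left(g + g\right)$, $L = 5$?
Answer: $- \frac{1}{446} \approx -0.0022422$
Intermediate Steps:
$U{\left(s \right)} = 1 + s$
$Z{\left(g \right)} = 2 g \left(24 + g\right)$ ($Z{\left(g \right)} = \left(g + 24\right) 2 g = \left(24 + g\right) 2 g = 2 g \left(24 + g\right)$)
$\frac{1}{\left(\left(89 - -111\right) - Z{\left(U{\left(L \right)} \right)}\right) - 286} = \frac{1}{\left(\left(89 - -111\right) - 2 \left(1 + 5\right) \left(24 + \left(1 + 5\right)\right)\right) - 286} = \frac{1}{\left(\left(89 + 111\right) - 2 \cdot 6 \left(24 + 6\right)\right) - 286} = \frac{1}{\left(200 - 2 \cdot 6 \cdot 30\right) - 286} = \frac{1}{\left(200 - 360\right) - 286} = \frac{1}{-160 - 286} = \frac{1}{-446} = - \frac{1}{446}$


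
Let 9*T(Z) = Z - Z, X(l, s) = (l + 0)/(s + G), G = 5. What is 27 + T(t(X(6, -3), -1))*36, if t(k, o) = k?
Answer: 27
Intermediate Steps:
X(l, s) = l/(5 + s) (X(l, s) = (l + 0)/(s + 5) = l/(5 + s))
T(Z) = 0 (T(Z) = (Z - Z)/9 = (1/9)*0 = 0)
27 + T(t(X(6, -3), -1))*36 = 27 + 0*36 = 27 + 0 = 27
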